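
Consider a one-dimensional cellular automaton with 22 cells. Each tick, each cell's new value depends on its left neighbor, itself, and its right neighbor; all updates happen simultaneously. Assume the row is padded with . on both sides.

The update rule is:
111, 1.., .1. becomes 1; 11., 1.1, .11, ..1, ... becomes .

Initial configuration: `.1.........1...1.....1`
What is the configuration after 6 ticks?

.......1.........1.1.1

.11........11..11....1
...1.........1...1...1
...11........11..11..1
.....1.........1...1.1
.....11........11..1.1
.......1.........1.1.1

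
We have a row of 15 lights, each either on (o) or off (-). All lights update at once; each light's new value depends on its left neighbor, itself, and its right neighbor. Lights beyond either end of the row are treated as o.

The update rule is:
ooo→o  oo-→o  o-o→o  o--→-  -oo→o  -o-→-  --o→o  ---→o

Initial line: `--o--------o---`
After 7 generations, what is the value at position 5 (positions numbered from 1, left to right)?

o

-o--ooooooo--oo
o--oooooooo-ooo
o-ooooooooooooo
ooooooooooooooo
ooooooooooooooo  (fixed point — unchanged through generation 7)
position 5 holds o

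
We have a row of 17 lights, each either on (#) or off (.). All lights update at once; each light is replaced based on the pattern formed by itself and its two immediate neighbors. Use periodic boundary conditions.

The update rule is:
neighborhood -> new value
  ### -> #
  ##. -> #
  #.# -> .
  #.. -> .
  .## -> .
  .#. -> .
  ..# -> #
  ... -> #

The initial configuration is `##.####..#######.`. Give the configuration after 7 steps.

.#..###.#.######.
#..#.##....#####.
..#...#.###.####.
##..##...##..###.
.#.#.#.##.#.#.##.
#.......#......#.
..######..#####..

..######..#####..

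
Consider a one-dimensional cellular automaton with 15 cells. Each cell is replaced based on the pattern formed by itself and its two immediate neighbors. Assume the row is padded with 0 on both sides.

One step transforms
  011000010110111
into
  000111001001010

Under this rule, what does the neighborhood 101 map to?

At position 8 the neighborhood is 101; the next row has 1 there.

1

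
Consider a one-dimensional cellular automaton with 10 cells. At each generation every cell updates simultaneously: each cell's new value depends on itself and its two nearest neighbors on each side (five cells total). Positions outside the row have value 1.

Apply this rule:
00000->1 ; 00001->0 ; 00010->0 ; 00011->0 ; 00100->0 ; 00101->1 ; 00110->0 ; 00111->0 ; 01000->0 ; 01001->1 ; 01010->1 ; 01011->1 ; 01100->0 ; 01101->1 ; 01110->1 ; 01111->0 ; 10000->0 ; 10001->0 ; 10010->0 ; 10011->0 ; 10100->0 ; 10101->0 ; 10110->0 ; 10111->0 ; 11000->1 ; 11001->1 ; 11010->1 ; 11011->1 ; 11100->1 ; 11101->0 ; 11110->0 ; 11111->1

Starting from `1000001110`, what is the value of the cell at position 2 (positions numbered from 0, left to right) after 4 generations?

generation 1: 1101000101
generation 2: 0010000110
generation 3: 1000000011
generation 4: 1101110000
position 2 holds 0

0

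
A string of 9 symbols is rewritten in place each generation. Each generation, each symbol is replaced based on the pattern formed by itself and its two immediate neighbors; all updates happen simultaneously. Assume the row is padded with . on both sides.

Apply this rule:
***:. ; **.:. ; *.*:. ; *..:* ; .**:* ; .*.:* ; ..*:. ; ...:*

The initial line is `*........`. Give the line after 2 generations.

generation 1: *********
generation 2: *........

*........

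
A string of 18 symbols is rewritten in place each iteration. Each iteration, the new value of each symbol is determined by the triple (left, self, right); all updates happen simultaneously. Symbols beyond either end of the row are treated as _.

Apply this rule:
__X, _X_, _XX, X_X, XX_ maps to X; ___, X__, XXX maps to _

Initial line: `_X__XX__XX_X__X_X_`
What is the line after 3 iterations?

X__XXX_X__XX_X_XX_

XX_XXX_XXXXX_XXXX_
XXXX_XXX___XXX__X_
X__XXX_X__XX_X_XX_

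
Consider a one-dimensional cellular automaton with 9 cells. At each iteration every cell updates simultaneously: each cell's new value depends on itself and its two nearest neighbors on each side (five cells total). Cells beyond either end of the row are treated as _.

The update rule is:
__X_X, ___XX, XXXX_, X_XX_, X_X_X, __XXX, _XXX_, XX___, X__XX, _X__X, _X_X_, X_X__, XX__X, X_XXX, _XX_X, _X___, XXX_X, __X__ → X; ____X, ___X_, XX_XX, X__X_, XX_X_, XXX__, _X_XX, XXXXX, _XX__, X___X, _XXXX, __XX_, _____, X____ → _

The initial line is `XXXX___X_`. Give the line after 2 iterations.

XXXXXXX__

iteration 1: X_X_X__XX
iteration 2: XXXXXXX__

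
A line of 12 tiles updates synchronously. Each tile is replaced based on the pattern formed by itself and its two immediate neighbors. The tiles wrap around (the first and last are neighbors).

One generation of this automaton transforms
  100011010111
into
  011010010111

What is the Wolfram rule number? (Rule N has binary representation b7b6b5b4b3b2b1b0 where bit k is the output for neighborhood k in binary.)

157

position 10: 111 → 1  (bit 7 = 1)
position 0: 110 → 0  (bit 6 = 0)
position 6: 101 → 0  (bit 5 = 0)
position 1: 100 → 1  (bit 4 = 1)
position 4: 011 → 1  (bit 3 = 1)
position 7: 010 → 1  (bit 2 = 1)
position 3: 001 → 0  (bit 1 = 0)
position 2: 000 → 1  (bit 0 = 1)
bits b7..b0 = 10011101 = 157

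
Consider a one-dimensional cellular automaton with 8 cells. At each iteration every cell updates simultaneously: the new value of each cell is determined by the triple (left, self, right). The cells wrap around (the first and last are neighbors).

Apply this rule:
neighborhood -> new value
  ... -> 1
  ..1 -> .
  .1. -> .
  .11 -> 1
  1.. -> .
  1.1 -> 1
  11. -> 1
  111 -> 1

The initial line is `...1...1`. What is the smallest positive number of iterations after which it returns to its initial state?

.1...1..
...1...1

2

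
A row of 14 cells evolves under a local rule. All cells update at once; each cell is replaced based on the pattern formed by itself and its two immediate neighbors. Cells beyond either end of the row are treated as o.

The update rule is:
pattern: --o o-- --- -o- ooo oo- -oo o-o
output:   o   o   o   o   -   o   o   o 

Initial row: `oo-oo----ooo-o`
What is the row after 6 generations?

generation 1: -ooooooooo-ooo
generation 2: oo-------ooo--
generation 3: -ooooooooo-ooo  (repeats generation 1; period 2)
generation 6: oo-------ooo--

oo-------ooo--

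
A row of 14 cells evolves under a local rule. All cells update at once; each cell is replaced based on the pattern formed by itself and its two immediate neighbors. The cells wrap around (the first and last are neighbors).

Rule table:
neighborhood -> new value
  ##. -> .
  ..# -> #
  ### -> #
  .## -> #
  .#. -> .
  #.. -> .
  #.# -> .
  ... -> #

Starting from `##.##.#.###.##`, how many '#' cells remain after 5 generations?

#..#....##..##
..#..####..###
.#..####..###.
#..####..###..
..####..###..#
count of #: 8

8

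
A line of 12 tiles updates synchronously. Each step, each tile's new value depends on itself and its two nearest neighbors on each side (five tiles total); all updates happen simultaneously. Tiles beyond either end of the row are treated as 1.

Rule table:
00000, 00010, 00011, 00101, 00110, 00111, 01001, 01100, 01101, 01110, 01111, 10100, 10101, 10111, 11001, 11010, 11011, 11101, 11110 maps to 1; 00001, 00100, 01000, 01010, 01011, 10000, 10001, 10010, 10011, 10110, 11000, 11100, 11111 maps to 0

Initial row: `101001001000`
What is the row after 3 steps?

111100100001
001010000011
101010010111

101010010111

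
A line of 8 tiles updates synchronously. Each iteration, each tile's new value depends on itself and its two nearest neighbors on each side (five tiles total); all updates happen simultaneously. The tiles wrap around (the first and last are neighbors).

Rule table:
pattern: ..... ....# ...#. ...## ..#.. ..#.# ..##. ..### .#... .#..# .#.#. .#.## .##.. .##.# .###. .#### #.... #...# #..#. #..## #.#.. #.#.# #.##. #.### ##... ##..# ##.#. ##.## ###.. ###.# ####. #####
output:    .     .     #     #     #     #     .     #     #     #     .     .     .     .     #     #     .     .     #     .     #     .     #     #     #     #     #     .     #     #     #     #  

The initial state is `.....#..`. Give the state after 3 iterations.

....###.
...#####
#.######

#.######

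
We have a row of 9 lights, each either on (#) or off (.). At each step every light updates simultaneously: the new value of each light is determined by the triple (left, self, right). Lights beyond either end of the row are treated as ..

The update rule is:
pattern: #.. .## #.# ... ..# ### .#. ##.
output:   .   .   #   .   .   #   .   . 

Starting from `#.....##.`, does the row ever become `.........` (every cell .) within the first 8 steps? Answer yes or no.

.........
all cells are . at step 1

yes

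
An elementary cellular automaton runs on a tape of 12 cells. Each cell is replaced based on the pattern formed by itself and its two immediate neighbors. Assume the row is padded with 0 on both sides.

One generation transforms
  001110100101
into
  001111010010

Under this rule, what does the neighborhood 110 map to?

1

At position 4 the neighborhood is 110; the next row has 1 there.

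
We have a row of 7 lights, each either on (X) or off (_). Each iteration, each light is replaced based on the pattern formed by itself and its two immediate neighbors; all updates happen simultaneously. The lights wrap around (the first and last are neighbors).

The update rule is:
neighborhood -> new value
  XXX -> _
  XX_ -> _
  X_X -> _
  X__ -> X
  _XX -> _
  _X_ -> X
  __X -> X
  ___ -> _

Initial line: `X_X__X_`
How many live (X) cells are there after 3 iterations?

3

X_XXXX_
X______
XX____X
count of X: 3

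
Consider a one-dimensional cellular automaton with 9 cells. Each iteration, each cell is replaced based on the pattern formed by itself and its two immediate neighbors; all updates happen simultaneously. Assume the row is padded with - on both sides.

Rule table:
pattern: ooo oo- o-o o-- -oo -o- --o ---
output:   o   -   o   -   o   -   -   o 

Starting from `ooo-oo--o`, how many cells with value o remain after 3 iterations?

4

iteration 1: oo-oo----
iteration 2: o-oo--ooo
iteration 3: -oo---oo-
count of o: 4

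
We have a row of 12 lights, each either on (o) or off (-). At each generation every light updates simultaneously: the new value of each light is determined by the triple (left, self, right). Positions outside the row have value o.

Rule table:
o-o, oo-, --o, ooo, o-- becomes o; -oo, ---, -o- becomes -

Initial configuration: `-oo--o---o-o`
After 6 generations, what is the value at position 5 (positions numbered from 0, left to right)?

o

o-ooo-o-o-o-
oo-ooo-o-o-o
ooo-ooo-o-o-
oooo-ooo-o-o
ooooo-ooo-o-
oooooo-ooo-o
position 5 holds o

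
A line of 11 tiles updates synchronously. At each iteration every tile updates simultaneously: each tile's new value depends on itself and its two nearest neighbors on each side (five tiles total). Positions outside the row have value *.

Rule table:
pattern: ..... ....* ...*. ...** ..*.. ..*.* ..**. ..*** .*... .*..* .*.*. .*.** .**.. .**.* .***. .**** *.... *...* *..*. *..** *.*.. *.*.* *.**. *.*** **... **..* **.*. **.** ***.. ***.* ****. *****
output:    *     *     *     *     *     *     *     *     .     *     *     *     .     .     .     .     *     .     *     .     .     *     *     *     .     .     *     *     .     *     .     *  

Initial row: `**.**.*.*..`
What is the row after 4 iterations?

iteration 1: .***.***.*.
iteration 2: **.***.****
iteration 3: .***.***.**
iteration 4: **.***.***.

**.***.***.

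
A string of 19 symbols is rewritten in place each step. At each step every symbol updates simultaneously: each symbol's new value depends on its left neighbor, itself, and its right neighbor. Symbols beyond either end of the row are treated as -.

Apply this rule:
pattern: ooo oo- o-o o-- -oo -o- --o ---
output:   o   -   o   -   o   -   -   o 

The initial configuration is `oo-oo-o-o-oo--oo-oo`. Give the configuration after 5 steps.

step 1: o-oo-o-o-oo---o-oo-
step 2: -oo-o-o-oo--o--oo--
step 3: -o-o-o-oo------o--o
step 4: --o-o-oo--oooo-----
step 5: o--o-oo---ooo--oooo

o--o-oo---ooo--oooo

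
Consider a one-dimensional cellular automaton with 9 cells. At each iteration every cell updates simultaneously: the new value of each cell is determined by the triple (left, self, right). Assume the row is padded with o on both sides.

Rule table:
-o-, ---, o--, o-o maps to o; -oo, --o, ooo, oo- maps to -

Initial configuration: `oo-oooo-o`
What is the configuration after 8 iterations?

ooo-oo-oo

iteration 1: --o----o-
iteration 2: o-oooo-oo
iteration 3: -o----o--
iteration 4: ooooo-oo-
iteration 5: -----o--o
iteration 6: oooo-oo--
iteration 7: ----o--o-
iteration 8: ooo-oo-oo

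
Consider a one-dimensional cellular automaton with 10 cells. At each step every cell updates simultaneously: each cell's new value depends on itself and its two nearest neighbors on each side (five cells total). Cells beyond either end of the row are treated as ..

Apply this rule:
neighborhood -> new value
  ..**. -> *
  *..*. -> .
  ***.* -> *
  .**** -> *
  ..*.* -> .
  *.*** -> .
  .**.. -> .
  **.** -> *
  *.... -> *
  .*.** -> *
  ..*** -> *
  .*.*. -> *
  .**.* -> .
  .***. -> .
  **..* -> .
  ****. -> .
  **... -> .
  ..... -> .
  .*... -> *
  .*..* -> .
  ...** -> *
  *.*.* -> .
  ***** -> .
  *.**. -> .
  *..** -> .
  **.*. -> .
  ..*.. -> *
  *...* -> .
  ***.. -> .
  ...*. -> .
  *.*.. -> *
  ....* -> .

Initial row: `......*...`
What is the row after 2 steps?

.....**...

......***.
.....**...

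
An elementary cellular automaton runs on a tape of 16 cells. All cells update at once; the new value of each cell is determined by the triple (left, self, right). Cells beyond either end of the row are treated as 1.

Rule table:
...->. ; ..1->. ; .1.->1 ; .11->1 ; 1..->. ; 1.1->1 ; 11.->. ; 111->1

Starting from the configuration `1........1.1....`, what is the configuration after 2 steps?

.........11.....

step 1: .........111....
step 2: .........11.....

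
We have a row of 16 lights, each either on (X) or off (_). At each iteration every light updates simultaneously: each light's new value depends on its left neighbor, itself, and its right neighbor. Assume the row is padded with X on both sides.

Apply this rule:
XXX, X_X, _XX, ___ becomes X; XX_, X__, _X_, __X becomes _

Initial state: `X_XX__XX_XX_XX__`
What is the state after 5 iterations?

iteration 1: _XX___X_XX_XX___
iteration 2: XX__X__XX_XX__X_
iteration 3: X______X_XX____X
iteration 4: __XXXX__XX__XX_X
iteration 5: __XXX___X___X_XX

__XXX___X___X_XX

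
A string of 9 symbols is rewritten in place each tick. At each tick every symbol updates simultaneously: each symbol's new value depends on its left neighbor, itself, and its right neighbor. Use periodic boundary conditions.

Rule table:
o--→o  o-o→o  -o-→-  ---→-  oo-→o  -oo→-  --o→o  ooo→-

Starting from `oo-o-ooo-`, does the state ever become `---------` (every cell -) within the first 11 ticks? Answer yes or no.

no

-oo-o--oo
o-oo-oo-o
oo-oo-oo-
-oo-oo-oo
o-oo-oo-o  (repeats tick 2; period 3)
tick 11: o-oo-oo-o
tick 11 is o-oo-oo-o, still not uniform -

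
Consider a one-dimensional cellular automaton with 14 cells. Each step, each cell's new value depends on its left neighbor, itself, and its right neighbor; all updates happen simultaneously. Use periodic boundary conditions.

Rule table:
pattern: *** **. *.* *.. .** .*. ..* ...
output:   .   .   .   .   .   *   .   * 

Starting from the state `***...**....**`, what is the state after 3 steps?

....*....**...

step 1: ....*....**...
step 2: ***.*.**....**
step 3: ....*....**...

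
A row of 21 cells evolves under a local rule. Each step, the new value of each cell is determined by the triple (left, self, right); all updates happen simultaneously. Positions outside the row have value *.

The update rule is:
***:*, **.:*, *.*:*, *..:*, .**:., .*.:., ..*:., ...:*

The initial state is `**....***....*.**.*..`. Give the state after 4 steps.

*****..*****..*.**.*.
******..*****..*.**.*
*******..*****..*.**.
********..*****..*.**

********..*****..*.**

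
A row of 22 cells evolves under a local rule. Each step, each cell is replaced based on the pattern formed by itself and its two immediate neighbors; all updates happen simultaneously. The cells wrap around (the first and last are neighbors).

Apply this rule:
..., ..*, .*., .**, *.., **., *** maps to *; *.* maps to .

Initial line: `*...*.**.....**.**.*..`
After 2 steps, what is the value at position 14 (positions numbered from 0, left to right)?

*****.*********.**.***
*****.*********.**.***
position 14 holds *

*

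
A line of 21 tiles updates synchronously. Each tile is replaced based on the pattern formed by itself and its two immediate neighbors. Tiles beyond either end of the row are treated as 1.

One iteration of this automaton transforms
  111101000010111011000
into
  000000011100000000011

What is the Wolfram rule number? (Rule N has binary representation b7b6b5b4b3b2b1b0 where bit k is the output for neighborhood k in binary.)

position 0: 111 → 0  (bit 7 = 0)
position 3: 110 → 0  (bit 6 = 0)
position 4: 101 → 0  (bit 5 = 0)
position 6: 100 → 0  (bit 4 = 0)
position 12: 011 → 0  (bit 3 = 0)
position 5: 010 → 0  (bit 2 = 0)
position 9: 001 → 1  (bit 1 = 1)
position 7: 000 → 1  (bit 0 = 1)
bits b7..b0 = 00000011 = 3

3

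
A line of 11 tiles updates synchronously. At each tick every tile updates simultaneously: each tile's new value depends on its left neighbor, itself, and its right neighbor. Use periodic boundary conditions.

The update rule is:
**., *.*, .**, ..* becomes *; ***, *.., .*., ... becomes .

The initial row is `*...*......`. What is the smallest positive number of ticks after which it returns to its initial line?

11

...*......*
..*......*.
.*......*..
*......*...
......*...*
.....*...*.
....*...*..
...*...*...
..*...*....
.*...*.....
*...*......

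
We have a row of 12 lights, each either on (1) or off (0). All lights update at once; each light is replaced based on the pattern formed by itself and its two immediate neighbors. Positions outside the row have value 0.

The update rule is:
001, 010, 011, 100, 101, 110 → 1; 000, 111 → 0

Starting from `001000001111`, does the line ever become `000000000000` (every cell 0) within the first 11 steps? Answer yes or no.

no

011100011001
110110111111
111111100001
100000110011
110001111111
111011000001
101111100011
111000110111
101101111101
111111000111
100001101101
step 11 is 100001101101, still not uniform 0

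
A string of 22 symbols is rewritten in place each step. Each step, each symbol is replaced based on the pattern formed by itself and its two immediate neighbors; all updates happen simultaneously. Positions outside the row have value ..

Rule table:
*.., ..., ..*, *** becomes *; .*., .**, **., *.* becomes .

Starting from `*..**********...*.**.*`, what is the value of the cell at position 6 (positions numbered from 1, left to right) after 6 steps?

.**.********.***......
*....******...*.******
.****.****.***...****.
*.**...**...*.***.**.*
....***..***...*......
****.*.**.*.***.******
position 6 holds *

*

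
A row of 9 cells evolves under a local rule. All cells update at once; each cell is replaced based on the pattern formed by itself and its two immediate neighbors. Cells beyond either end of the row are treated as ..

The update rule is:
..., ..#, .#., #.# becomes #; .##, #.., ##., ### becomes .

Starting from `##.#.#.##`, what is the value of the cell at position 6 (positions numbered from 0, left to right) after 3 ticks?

#

..#####..
##......#
...######
position 6 holds #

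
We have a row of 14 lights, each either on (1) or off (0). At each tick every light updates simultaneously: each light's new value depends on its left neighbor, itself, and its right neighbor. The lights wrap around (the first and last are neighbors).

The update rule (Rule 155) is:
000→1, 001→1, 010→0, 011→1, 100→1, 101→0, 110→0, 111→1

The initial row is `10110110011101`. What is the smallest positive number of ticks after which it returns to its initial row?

14

00100101111001
11011001110110
10010111100100
01100111011011
01011110010010
10011101101101
01111001001001
01110110110110
11100100100101
11011011011001
10010010010111
01101101100111
01001001011110
10110110011101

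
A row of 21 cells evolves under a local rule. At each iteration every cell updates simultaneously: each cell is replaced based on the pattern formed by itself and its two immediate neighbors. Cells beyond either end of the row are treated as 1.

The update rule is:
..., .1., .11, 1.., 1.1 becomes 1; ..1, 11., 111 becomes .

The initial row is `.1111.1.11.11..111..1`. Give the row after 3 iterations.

11...1111.11.1.1..1.1
..11.1...11.11111.111
1.1.1111.1.11....11..

1.1.1111.1.11....11..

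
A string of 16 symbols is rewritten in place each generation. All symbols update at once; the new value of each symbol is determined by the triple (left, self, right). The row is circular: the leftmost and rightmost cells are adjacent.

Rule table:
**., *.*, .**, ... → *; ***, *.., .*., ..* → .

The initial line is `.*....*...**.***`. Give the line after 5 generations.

*..**...*.****.*
*..**.*..**..***
*..***...**..*..
...*.*.*.**.....
**..*.*.***.****

**..*.*.***.****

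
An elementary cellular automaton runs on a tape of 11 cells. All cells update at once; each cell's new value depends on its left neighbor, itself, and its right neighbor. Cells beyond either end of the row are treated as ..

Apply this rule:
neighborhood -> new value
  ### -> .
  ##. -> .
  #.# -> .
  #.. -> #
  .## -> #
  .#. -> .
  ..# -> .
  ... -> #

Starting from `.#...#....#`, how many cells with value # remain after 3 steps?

step 1: ..##..###..
step 2: #.#.#.#..##
step 3: .......#.#.
count of #: 2

2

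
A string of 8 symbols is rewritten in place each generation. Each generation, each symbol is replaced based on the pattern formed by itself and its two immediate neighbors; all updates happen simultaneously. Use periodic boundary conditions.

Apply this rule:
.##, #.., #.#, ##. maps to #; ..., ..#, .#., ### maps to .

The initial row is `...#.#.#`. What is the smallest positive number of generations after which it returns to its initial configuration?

8

#...#.#.
.#...#.#
#.#...#.
.#.#...#
#.#.#...
.#.#.#..
..#.#.#.
...#.#.#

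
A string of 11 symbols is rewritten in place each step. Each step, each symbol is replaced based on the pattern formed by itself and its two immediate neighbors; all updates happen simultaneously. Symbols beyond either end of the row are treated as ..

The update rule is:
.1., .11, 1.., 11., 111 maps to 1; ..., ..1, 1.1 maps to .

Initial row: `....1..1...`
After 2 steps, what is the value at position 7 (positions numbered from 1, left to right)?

....11.11..
....11.111.
position 7 holds .

.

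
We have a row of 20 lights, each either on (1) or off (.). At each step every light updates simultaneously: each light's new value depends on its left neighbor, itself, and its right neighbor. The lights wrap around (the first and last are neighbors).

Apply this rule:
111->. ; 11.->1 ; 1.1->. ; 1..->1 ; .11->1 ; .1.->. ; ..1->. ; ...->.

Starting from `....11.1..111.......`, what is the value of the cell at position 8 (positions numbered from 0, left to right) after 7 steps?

1

....11..1.1.11......
....111.....111.....
....1.11....1.11....
......111.....111...
......1.11....1.11..
........111.....111.
........1.11....1.11
position 8 holds 1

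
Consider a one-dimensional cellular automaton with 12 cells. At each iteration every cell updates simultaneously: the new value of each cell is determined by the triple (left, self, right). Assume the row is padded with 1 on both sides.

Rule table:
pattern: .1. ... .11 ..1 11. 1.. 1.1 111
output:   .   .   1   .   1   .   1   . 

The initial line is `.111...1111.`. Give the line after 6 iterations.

iteration 1: 11.1...1..11
iteration 2: .11.......1.
iteration 3: 111........1
iteration 4: ..1........1
iteration 5: ...........1
iteration 6: ...........1

...........1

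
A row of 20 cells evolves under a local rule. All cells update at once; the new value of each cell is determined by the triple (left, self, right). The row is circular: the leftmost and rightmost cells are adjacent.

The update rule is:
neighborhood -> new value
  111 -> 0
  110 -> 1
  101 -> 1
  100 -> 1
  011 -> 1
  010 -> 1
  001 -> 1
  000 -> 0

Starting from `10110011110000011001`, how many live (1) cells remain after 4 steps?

8

11111110011000111111
00000011111101100000
00000110000111110000
00001111001100011000
count of 1: 8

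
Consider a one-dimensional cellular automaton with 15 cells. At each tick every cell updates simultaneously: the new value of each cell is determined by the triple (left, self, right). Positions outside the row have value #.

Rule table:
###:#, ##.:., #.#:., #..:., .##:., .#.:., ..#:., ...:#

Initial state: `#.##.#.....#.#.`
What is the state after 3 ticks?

..###.......#..

tick 1: .......###.....
tick 2: .#####..#..###.
tick 3: ..###.......#..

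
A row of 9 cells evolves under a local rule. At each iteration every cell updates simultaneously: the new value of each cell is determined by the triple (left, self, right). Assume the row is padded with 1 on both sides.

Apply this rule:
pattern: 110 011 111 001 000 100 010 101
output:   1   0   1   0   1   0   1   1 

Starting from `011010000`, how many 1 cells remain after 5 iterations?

8

101110110
110111011
111011101
111101110
111110111
count of 1: 8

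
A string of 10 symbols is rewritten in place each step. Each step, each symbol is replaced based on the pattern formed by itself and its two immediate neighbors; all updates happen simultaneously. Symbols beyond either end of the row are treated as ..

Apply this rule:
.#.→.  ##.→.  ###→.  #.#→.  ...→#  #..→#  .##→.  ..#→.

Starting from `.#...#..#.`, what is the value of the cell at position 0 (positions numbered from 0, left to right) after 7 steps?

step 1: ..##..#..#
step 2: #...#..#..
step 3: .##..#..##
step 4: ...#..#...
step 5: ##..#..###
step 6: ..#..#....
step 7: #..#..####
position 0 holds #

#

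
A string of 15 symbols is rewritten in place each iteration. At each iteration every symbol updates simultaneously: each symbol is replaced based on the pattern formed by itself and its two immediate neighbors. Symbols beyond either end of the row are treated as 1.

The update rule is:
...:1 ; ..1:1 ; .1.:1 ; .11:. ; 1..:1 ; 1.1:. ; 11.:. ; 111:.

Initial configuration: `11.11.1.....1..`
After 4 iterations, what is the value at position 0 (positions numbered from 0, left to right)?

iteration 1: ......111111111
iteration 2: 111111.........
iteration 3: ......111111111  (repeats iteration 1; period 2)
iteration 4: 111111.........
position 0 holds 1

1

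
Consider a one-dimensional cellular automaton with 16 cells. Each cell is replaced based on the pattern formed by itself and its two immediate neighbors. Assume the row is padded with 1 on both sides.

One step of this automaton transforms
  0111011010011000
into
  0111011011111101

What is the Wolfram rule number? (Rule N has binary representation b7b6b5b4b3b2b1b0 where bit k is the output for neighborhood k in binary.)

222

position 2: 111 → 1  (bit 7 = 1)
position 3: 110 → 1  (bit 6 = 1)
position 0: 101 → 0  (bit 5 = 0)
position 9: 100 → 1  (bit 4 = 1)
position 1: 011 → 1  (bit 3 = 1)
position 8: 010 → 1  (bit 2 = 1)
position 10: 001 → 1  (bit 1 = 1)
position 14: 000 → 0  (bit 0 = 0)
bits b7..b0 = 11011110 = 222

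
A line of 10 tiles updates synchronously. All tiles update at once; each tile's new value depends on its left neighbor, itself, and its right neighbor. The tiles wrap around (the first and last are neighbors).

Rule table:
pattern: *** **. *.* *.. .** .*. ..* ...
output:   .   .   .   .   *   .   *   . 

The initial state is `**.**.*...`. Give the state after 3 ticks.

.*.....**.

tick 1: *..*.....*
tick 2: ..*.....**
tick 3: .*.....**.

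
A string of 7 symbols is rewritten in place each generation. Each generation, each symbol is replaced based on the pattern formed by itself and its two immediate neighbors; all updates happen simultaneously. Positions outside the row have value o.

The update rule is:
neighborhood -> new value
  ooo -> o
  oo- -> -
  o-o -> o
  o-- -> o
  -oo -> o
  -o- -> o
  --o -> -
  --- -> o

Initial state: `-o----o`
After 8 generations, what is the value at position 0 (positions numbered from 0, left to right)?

generation 1: ooooo-o
generation 2: oooo-oo
generation 3: ooo-ooo
generation 4: oo-oooo
generation 5: o-ooooo
generation 6: -oooooo
generation 7: ooooooo
generation 8: ooooooo
position 0 holds o

o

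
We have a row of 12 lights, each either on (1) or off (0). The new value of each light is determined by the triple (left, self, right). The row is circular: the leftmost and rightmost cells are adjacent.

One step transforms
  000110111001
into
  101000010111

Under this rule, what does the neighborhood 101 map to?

At position 5 the neighborhood is 101; the next row has 0 there.

0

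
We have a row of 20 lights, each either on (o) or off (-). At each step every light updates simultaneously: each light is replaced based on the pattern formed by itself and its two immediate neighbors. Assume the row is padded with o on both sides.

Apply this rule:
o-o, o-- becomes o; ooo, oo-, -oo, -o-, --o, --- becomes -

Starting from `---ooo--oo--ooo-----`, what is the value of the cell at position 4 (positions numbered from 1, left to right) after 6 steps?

o

o-----o---o----o----
-o-----o---o----o---
o-o-----o---o----o--
-o-o-----o---o----o-
o-o-o-----o---o----o
-o-o-o-----o---o----
position 4 holds o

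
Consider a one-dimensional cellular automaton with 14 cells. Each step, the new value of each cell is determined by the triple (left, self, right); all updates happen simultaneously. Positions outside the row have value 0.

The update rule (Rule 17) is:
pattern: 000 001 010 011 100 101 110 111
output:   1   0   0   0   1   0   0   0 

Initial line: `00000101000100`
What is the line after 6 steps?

11110000110011
00001110001000
11100001100111
00011100010000
11000011001111
00111000100000

00111000100000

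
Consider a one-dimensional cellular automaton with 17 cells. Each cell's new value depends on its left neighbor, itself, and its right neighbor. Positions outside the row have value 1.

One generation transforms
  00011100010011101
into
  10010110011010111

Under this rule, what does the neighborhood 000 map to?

0

At position 1 the neighborhood is 000; the next row has 0 there.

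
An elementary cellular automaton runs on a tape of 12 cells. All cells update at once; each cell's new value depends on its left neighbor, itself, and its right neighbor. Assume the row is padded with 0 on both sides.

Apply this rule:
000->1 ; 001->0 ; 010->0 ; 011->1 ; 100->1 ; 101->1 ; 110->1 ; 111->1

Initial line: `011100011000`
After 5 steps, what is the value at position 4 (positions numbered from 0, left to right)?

1

011111011111
011111111111
011111111111  (fixed point — unchanged through step 5)
position 4 holds 1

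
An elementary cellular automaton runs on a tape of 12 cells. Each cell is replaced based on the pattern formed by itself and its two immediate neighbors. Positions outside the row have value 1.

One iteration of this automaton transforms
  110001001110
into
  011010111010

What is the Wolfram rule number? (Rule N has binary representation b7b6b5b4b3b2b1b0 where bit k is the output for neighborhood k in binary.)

position 0: 111 → 0  (bit 7 = 0)
position 1: 110 → 1  (bit 6 = 1)
position 11: 101 → 0  (bit 5 = 0)
position 2: 100 → 1  (bit 4 = 1)
position 8: 011 → 1  (bit 3 = 1)
position 5: 010 → 0  (bit 2 = 0)
position 4: 001 → 1  (bit 1 = 1)
position 3: 000 → 0  (bit 0 = 0)
bits b7..b0 = 01011010 = 90

90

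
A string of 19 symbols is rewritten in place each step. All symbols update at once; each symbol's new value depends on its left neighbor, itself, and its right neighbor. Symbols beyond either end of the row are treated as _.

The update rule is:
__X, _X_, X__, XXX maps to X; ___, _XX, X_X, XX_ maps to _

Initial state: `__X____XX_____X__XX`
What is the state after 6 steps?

_XXX__X__X___XXXX__
X_X_XXXXXXX_X_XX_X_
X_X__XXXXX__X____XX
X_XXX_XXX_XXXX__X__
X__X___X___XX_XXXX_
XXXXX_XXX_X____XX_X

XXXXX_XXX_X____XX_X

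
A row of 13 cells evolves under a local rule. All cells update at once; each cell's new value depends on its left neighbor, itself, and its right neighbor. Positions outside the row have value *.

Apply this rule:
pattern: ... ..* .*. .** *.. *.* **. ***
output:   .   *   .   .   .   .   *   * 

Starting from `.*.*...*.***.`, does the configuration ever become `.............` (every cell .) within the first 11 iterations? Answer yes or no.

no

iteration 1: ......*...**.
iteration 2: .....*...*.*.
iteration 3: ....*...*....
iteration 4: ...*...*....*
iteration 5: ..*...*....*.
iteration 6: .*...*....*..
iteration 7: ....*....*..*
iteration 8: ...*....*..*.
iteration 9: ..*....*..*..
iteration 10: .*....*..*..*
iteration 11: .....*..*..*.
iteration 11 is .....*..*..*., still not uniform .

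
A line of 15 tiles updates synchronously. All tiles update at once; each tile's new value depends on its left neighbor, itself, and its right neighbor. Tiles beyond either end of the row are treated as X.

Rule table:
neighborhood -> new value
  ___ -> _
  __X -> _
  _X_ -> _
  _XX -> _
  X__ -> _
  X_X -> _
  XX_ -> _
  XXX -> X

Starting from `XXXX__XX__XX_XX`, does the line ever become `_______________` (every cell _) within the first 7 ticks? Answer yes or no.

yes

XXX___________X
XX_____________
X______________
_______________
all cells are _ at tick 4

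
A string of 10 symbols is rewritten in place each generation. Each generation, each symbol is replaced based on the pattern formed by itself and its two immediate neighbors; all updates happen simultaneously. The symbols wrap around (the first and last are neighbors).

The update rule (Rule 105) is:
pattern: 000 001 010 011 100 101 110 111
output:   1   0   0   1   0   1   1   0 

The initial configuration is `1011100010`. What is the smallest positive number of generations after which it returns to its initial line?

6

generation 1: 0110101001
generation 2: 1111010000
generation 3: 1001100110
generation 4: 0001100111
generation 5: 0101100101
generation 6: 1011100010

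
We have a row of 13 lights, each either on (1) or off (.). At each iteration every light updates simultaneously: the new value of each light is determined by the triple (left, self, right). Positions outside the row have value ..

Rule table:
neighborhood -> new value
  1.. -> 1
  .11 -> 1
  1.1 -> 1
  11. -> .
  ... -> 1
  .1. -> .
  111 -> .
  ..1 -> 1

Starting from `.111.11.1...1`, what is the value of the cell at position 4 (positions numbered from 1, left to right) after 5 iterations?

11..11.1.111.
1.111.1.11..1
.11..1.11.11.
11.11.11.11.1
1.11.11.11.1.
position 4 holds 1

1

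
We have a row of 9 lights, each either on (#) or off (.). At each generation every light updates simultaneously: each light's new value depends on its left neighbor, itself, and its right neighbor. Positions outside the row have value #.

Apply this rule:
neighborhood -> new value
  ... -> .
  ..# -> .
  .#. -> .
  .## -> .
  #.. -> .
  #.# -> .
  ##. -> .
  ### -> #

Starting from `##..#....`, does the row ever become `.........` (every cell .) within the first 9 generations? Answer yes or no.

yes

#........
.........
all cells are . at generation 2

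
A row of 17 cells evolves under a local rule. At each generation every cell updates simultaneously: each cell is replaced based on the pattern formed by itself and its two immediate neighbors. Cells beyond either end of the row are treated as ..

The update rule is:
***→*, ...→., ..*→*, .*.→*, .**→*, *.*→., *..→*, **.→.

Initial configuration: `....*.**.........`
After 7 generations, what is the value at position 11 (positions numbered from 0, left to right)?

.

...**.*.*........
..**..*.**.......
.**.***.*.*......
**..**..*.**.....
*.***.***.*.*....
*.**..**..*.**...
*.*.***.***.*.*..
position 11 holds .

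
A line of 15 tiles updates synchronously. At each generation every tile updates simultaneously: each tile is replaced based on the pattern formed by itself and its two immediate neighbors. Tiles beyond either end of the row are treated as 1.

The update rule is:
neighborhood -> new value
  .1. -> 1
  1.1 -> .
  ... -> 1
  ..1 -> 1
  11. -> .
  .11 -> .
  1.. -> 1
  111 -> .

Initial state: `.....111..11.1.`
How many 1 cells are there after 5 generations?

7

11111...11...1.
.....111..1111.
11111...11.....
.....111..11111
11111...11.....
count of 1: 7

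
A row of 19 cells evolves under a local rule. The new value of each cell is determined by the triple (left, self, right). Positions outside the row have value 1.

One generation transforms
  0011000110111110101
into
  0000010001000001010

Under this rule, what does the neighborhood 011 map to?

0

At position 2 the neighborhood is 011; the next row has 0 there.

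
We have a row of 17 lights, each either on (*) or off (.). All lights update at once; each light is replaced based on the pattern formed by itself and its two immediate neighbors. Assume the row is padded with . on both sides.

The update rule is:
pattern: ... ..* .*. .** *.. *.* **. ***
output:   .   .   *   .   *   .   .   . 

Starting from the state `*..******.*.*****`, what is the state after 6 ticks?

......*.......**.

**........*......
..*.......**.....
..**........*....
....*.......**...
....**........*..
......*.......**.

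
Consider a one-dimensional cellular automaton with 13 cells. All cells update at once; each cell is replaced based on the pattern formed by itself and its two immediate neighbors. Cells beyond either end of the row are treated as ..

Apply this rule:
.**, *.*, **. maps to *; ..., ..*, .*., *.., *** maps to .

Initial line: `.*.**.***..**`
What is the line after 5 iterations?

......**...**

..*****.*..**
..*...**...**
......**...**
......**...**  (fixed point — unchanged through iteration 5)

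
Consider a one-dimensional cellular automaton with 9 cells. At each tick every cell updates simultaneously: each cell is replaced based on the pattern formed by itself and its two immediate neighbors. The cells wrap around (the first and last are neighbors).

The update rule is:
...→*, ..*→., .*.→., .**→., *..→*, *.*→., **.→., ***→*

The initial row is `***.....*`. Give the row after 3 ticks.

***.....*

**.****..
....**.*.
***.....*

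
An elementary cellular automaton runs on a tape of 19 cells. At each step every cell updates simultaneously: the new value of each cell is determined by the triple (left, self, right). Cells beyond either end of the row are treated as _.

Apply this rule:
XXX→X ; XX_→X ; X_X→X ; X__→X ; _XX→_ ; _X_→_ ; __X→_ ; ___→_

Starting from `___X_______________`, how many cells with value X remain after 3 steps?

____X______________
_____X_____________
______X____________
count of X: 1

1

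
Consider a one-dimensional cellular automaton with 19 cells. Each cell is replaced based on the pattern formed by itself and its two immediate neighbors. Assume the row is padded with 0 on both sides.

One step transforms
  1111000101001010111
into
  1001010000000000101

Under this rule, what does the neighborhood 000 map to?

At position 5 the neighborhood is 000; the next row has 1 there.

1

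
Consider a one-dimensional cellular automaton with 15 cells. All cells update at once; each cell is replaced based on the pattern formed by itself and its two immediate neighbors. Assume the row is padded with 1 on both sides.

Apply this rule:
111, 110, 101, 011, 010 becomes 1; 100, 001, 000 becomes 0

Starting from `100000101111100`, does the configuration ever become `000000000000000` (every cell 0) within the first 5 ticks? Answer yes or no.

100000111111100
100000111111100  (fixed point — unchanged through tick 5)
tick 5 is 100000111111100, still not uniform 0

no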